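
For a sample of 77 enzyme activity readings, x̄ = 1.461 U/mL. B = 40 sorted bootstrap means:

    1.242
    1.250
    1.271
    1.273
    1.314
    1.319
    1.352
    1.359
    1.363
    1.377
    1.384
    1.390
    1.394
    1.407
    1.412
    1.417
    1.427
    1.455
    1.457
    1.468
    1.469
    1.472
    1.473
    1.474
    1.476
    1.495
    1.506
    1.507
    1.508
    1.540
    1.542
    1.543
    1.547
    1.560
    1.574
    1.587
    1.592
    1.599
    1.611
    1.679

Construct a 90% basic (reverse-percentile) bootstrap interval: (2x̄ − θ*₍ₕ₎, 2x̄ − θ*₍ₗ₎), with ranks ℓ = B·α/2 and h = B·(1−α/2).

Percentile endpoints at ranks 2 and 38: θ*₍2₎ = 1.250, θ*₍38₎ = 1.599.
Basic interval reflects these around x̄:
  lower = 2 × 1.461 − 1.599 = 1.323
  upper = 2 × 1.461 − 1.250 = 1.672

(1.323, 1.672)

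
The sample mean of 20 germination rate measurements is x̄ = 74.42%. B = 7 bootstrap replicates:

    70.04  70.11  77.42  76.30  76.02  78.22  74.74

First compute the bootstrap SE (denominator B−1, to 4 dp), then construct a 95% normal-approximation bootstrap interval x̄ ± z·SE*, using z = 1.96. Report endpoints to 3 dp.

(67.876, 80.964)

Mean of replicates = 74.6929; sum of squared deviations = 66.8761; SE* = √(66.8761/6) = 3.3386
Margin = 1.96 × 3.3386 = 6.5437
Interval: 74.42 ± 6.5437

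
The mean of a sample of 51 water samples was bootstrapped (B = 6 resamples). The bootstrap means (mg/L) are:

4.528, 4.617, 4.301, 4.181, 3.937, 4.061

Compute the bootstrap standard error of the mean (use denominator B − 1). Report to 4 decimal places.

Bootstrap SE is the standard deviation of the 6 replicate means.
Mean of replicates: (4.528 + 4.617 + 4.301 + 4.181 + 3.937 + 4.061) / 6 = 25.62500 / 6 = 4.27083
Sum of squared deviations: (+0.25717)² + (+0.34617)² + (+0.03017)² + (−0.08983)² + (−0.33383)² + (−0.20983)² = 0.35042
Variance = 0.35042 / 5 = 0.07008
SE* = √0.07008

SE* = 0.2647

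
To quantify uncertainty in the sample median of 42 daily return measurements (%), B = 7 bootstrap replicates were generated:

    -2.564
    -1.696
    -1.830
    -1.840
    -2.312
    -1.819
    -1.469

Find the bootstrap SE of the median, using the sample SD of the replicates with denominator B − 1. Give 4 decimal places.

SE* = 0.3754

Bootstrap SE is the standard deviation of the 7 replicate medians.
Mean of replicates: ((-2.564) + (-1.696) + (-1.830) + (-1.840) + (-2.312) + (-1.819) + (-1.469)) / 7 = -13.53000 / 7 = -1.93286
Sum of squared deviations: (−0.63114)² + (+0.23686)² + (+0.10286)² + (+0.09286)² + (−0.37914)² + (+0.11386)² + (+0.46386)² = 0.84552
Variance = 0.84552 / 6 = 0.14092
SE* = √0.14092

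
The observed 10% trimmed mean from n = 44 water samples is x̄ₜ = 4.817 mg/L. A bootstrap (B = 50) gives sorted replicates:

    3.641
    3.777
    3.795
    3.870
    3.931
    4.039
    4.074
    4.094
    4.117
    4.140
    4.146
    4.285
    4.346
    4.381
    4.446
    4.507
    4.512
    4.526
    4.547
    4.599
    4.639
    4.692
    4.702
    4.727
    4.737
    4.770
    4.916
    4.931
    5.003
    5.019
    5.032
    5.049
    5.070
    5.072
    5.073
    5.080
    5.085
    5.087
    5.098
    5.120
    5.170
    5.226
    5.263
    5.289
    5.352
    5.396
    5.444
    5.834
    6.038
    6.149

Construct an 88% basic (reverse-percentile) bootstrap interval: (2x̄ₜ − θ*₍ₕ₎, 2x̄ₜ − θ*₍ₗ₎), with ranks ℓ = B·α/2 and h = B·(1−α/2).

Percentile endpoints at ranks 3 and 47: θ*₍3₎ = 3.795, θ*₍47₎ = 5.444.
Basic interval reflects these around x̄ₜ:
  lower = 2 × 4.817 − 5.444 = 4.190
  upper = 2 × 4.817 − 3.795 = 5.839

(4.190, 5.839)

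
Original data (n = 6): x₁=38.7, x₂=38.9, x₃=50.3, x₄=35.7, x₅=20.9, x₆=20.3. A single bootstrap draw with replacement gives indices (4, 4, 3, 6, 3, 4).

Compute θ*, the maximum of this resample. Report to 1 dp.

Resample values: 35.7, 35.7, 50.3, 20.3, 50.3, 35.7.
Maximum = 50.3

θ* = 50.3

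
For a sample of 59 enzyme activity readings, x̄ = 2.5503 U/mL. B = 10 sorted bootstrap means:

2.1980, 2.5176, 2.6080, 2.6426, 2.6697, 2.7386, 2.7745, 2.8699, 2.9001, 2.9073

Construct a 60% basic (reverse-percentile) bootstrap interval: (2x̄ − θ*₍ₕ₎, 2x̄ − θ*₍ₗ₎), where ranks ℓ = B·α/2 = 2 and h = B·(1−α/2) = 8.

Percentile endpoints at ranks 2 and 8: θ*₍2₎ = 2.5176, θ*₍8₎ = 2.8699.
Basic interval reflects these around x̄:
  lower = 2 × 2.5503 − 2.8699 = 2.2307
  upper = 2 × 2.5503 − 2.5176 = 2.5830

(2.2307, 2.5830)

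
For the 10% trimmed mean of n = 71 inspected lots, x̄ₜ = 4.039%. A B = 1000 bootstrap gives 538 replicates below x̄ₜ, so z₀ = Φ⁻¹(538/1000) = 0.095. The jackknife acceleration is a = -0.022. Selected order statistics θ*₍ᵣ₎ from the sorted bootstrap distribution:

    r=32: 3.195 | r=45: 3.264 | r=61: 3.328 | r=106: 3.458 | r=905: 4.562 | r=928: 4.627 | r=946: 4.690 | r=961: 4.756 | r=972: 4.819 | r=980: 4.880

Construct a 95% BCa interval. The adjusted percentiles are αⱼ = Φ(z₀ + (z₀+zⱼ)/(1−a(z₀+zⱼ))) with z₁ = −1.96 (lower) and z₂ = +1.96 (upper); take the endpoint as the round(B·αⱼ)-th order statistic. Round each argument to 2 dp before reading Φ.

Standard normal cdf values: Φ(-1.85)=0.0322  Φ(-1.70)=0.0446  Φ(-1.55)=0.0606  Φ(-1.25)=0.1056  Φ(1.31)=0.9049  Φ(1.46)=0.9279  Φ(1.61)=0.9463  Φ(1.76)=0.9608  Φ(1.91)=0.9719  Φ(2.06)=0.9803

Lower: z₀ + z₁ = 0.095 + (-1.960) = -1.865; 1 − a(z₀+z₁) = 1 − (-0.022)(-1.865) = 0.9590; argument = 0.095 + (-1.865)/0.9590 = -1.8498 → -1.85.
α₁ = Φ(-1.85) = 0.0322; rank = round(1000 × 0.0322) = 32; θ*₍32₎ = 3.195.
Upper: z₀ + z₂ = 2.055; 1 − a(z₀+z₂) = 1.0452; argument = 2.0611 → 2.06; α₂ = 0.9803; rank = 980; θ*₍980₎ = 4.880.

(3.195, 4.880)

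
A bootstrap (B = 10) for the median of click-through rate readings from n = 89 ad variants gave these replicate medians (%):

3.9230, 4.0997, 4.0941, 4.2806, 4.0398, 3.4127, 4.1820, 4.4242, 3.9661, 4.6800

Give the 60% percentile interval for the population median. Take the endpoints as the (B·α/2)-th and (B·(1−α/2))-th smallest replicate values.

(3.9230, 4.2806)

Sorted replicates: 3.4127, 3.9230, 3.9661, 4.0398, 4.0941, 4.0997, 4.1820, 4.2806, 4.4242, 4.6800
α = 0.40; lower rank = 10 × 0.200 = 2; upper rank = 10 × 0.800 = 8.
The 2nd smallest replicate is 3.9230; the 8th is 4.2806.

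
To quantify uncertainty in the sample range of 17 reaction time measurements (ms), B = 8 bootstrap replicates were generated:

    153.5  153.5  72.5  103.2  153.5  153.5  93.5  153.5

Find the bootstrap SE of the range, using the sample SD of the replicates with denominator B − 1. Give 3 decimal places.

Bootstrap SE is the standard deviation of the 8 replicate ranges.
Mean of replicates: (153.5 + 153.5 + 72.5 + 103.2 + 153.5 + 153.5 + 93.5 + 153.5) / 8 = 1036.7000 / 8 = 129.5875
Sum of squared deviations: (+23.9125)² + (+23.9125)² + (−57.0875)² + (−26.3875)² + (+23.9125)² + (+23.9125)² + (−36.0875)² + (+23.9125)² = 8116.6287
Variance = 8116.6287 / 7 = 1159.5184
SE* = √1159.5184

SE* = 34.052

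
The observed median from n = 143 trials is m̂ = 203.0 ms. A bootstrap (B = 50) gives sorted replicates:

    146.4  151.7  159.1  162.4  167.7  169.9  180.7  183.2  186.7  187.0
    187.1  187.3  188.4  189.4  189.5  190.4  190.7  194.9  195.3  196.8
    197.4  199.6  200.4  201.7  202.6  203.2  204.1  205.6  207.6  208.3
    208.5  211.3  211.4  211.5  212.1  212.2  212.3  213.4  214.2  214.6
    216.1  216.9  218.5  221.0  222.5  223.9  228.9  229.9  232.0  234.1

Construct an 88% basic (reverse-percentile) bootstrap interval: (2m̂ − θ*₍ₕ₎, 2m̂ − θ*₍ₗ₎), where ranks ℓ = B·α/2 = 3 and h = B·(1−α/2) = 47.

Percentile endpoints at ranks 3 and 47: θ*₍3₎ = 159.1, θ*₍47₎ = 228.9.
Basic interval reflects these around m̂:
  lower = 2 × 203.0 − 228.9 = 177.1
  upper = 2 × 203.0 − 159.1 = 246.9

(177.1, 246.9)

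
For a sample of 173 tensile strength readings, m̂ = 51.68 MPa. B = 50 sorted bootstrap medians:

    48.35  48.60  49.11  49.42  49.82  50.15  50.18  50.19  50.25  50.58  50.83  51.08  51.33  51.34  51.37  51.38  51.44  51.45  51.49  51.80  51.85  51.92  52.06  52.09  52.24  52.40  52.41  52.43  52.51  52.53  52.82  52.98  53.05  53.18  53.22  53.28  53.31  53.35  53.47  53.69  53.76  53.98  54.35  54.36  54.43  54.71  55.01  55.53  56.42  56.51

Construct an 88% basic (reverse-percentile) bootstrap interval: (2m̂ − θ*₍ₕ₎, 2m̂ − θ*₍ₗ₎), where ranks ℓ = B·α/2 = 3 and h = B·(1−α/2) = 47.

(48.35, 54.25)

Percentile endpoints at ranks 3 and 47: θ*₍3₎ = 49.11, θ*₍47₎ = 55.01.
Basic interval reflects these around m̂:
  lower = 2 × 51.68 − 55.01 = 48.35
  upper = 2 × 51.68 − 49.11 = 54.25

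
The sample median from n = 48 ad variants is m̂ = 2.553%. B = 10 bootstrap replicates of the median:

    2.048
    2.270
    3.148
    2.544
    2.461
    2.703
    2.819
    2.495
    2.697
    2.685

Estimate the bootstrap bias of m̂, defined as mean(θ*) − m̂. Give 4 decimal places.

mean(θ*) = (2.048 + 2.270 + 3.148 + 2.544 + 2.461 + 2.703 + 2.819 + 2.495 + 2.697 + 2.685) / 10 = 2.58700
bias = 2.58700 − 2.553

bias = +0.0340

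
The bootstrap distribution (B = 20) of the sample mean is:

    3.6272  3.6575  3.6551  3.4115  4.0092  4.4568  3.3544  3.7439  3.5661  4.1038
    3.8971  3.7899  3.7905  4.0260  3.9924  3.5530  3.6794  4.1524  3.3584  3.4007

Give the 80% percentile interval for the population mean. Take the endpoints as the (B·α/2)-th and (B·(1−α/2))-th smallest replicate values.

Sorted replicates: 3.3544, 3.3584, 3.4007, 3.4115, 3.5530, 3.5661, 3.6272, 3.6551, 3.6575, 3.6794, 3.7439, 3.7899, 3.7905, 3.8971, 3.9924, 4.0092, 4.0260, 4.1038, 4.1524, 4.4568
α = 0.20; lower rank = 20 × 0.100 = 2; upper rank = 20 × 0.900 = 18.
The 2nd smallest replicate is 3.3584; the 18th is 4.1038.

(3.3584, 4.1038)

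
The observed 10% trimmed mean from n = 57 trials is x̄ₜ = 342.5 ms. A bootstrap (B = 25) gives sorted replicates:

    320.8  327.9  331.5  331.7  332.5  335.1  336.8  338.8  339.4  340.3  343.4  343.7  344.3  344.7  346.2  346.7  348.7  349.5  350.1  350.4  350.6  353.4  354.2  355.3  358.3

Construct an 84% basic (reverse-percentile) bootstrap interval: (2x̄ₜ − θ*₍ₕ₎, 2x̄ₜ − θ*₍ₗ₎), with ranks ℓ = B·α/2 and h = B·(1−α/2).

(330.8, 357.1)

Percentile endpoints at ranks 2 and 23: θ*₍2₎ = 327.9, θ*₍23₎ = 354.2.
Basic interval reflects these around x̄ₜ:
  lower = 2 × 342.5 − 354.2 = 330.8
  upper = 2 × 342.5 − 327.9 = 357.1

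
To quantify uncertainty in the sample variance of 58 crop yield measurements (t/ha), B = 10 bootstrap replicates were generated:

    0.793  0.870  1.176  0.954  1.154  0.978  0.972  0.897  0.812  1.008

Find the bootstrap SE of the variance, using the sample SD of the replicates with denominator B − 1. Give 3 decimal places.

Bootstrap SE is the standard deviation of the 10 replicate variances.
Mean of replicates: (0.793 + 0.870 + 1.176 + 0.954 + 1.154 + 0.978 + 0.972 + 0.897 + 0.812 + 1.008) / 10 = 9.61400 / 10 = 0.96140
Sum of squared deviations: (−0.16840)² + (−0.09140)² + (+0.21460)² + (−0.00740)² + (+0.19260)² + (+0.01660)² + (+0.01060)² + (−0.06440)² + (−0.14940)² + (+0.04660)² = 0.14894
Variance = 0.14894 / 9 = 0.01655
SE* = √0.01655

SE* = 0.129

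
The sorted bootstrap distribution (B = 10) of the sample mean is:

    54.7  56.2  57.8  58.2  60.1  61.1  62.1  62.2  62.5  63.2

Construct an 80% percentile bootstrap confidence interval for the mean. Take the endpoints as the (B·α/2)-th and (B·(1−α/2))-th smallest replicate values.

(54.7, 62.5)

α = 0.20; lower rank = 10 × 0.100 = 1; upper rank = 10 × 0.900 = 9.
The 1st smallest replicate is 54.7; the 9th is 62.5.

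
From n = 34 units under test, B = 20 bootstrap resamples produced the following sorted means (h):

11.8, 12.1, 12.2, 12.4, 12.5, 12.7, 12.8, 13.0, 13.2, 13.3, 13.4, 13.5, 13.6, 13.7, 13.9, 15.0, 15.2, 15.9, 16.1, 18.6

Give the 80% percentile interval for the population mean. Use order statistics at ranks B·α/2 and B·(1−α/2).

α = 0.20; lower rank = 20 × 0.100 = 2; upper rank = 20 × 0.900 = 18.
The 2nd smallest replicate is 12.1; the 18th is 15.9.

(12.1, 15.9)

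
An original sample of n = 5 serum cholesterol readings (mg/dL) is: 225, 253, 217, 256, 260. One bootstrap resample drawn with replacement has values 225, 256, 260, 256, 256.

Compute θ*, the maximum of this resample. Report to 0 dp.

θ* = 260

Maximum = 260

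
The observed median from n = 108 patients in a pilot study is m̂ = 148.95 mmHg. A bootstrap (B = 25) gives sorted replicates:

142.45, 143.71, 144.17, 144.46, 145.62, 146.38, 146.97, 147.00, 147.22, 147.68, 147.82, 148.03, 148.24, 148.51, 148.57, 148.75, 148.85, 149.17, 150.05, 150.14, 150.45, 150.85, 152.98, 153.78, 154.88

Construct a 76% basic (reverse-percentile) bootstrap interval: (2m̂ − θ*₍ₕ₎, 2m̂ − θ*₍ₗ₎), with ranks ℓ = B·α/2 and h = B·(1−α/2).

(147.05, 153.73)

Percentile endpoints at ranks 3 and 22: θ*₍3₎ = 144.17, θ*₍22₎ = 150.85.
Basic interval reflects these around m̂:
  lower = 2 × 148.95 − 150.85 = 147.05
  upper = 2 × 148.95 − 144.17 = 153.73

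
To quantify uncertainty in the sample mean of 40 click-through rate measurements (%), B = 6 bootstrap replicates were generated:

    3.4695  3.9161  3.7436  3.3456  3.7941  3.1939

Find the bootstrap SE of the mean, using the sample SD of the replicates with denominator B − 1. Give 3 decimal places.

SE* = 0.283

Bootstrap SE is the standard deviation of the 6 replicate means.
Mean of replicates: (3.4695 + 3.9161 + 3.7436 + 3.3456 + 3.7941 + 3.1939) / 6 = 21.46280 / 6 = 3.57713
Sum of squared deviations: (−0.10763)² + (+0.33897)² + (+0.16647)² + (−0.23153)² + (+0.21697)² + (−0.38323)² = 0.40174
Variance = 0.40174 / 5 = 0.08035
SE* = √0.08035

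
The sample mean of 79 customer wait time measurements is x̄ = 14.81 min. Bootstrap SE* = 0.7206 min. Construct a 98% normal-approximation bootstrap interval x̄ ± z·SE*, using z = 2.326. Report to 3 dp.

(13.134, 16.486)

Margin = 2.326 × 0.7206 = 1.6761
Interval: 14.81 ± 1.6761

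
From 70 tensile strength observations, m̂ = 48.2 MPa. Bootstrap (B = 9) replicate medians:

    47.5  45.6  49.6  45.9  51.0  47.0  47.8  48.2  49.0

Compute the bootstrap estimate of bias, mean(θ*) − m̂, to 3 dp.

mean(θ*) = (47.5 + 45.6 + 49.6 + 45.9 + 51.0 + 47.0 + 47.8 + 48.2 + 49.0) / 9 = 47.9556
bias = 47.9556 − 48.2

bias = −0.244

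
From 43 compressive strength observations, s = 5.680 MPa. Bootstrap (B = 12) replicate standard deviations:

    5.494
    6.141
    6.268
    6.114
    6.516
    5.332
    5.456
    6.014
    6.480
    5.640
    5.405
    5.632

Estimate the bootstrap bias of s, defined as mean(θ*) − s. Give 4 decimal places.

bias = +0.1943

mean(θ*) = (5.494 + 6.141 + 6.268 + 6.114 + 6.516 + 5.332 + 5.456 + 6.014 + 6.480 + 5.640 + 5.405 + 5.632) / 12 = 5.87433
bias = 5.87433 − 5.680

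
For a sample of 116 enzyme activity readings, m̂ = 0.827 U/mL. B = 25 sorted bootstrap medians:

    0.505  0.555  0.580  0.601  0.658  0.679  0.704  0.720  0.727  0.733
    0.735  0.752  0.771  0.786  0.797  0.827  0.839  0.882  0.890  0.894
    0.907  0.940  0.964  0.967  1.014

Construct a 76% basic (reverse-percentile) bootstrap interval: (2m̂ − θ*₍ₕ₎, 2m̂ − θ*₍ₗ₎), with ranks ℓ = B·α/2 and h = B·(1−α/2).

(0.714, 1.074)

Percentile endpoints at ranks 3 and 22: θ*₍3₎ = 0.580, θ*₍22₎ = 0.940.
Basic interval reflects these around m̂:
  lower = 2 × 0.827 − 0.940 = 0.714
  upper = 2 × 0.827 − 0.580 = 1.074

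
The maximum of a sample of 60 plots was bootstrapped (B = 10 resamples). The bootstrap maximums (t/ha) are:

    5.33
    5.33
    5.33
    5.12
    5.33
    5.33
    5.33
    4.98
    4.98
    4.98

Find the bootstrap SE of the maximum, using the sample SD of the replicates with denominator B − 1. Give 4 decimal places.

Bootstrap SE is the standard deviation of the 10 replicate maximums.
Mean of replicates: (5.33 + 5.33 + 5.33 + 5.12 + 5.33 + 5.33 + 5.33 + 4.98 + 4.98 + 4.98) / 10 = 52.04000 / 10 = 5.20400
Sum of squared deviations: (+0.12600)² + (+0.12600)² + (+0.12600)² + (−0.08400)² + (+0.12600)² + (+0.12600)² + (+0.12600)² + (−0.22400)² + (−0.22400)² + (−0.22400)² = 0.25284
Variance = 0.25284 / 9 = 0.02809
SE* = √0.02809

SE* = 0.1676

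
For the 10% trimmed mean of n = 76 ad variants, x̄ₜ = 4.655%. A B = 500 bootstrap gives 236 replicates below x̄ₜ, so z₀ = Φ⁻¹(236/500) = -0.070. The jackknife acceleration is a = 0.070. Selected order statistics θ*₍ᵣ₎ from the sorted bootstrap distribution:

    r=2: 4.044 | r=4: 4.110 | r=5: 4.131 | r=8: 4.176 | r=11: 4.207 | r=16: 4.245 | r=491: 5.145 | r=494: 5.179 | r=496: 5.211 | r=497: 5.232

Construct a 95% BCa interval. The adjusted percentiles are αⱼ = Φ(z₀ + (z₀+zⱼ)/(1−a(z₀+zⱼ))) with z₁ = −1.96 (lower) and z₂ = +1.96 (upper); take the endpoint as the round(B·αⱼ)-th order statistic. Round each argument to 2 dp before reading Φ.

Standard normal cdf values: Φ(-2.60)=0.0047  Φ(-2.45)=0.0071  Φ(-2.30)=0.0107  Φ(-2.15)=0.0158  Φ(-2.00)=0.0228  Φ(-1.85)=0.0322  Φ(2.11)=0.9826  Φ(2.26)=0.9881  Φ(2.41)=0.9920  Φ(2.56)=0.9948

Lower: z₀ + z₁ = -0.070 + (-1.960) = -2.030; 1 − a(z₀+z₁) = 1 − (0.070)(-2.030) = 1.1421; argument = -0.070 + (-2.030)/1.1421 = -1.8474 → -1.85.
α₁ = Φ(-1.85) = 0.0322; rank = round(500 × 0.0322) = 16; θ*₍16₎ = 4.245.
Upper: z₀ + z₂ = 1.890; 1 − a(z₀+z₂) = 0.8677; argument = 2.1082 → 2.11; α₂ = 0.9826; rank = 491; θ*₍491₎ = 5.145.

(4.245, 5.145)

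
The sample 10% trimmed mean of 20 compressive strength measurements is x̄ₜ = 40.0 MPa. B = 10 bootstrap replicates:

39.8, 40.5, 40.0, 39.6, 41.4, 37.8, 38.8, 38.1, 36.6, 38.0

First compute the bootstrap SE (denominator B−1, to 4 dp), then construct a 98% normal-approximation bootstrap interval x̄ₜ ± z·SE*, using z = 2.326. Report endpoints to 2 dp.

(36.62, 43.38)

Mean of replicates = 39.0600; sum of squared deviations = 19.0240; SE* = √(19.0240/9) = 1.4539
Margin = 2.326 × 1.4539 = 3.382
Interval: 40.0 ± 3.382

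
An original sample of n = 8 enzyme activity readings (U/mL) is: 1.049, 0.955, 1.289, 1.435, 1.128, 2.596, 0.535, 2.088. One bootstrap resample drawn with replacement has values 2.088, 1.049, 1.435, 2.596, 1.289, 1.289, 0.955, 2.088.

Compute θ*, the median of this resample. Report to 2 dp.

θ* = 1.36

Sorted: 0.955, 1.049, 1.289, 1.289, 1.435, 2.088, 2.088, 2.596
Median = average of the two middle values = 1.36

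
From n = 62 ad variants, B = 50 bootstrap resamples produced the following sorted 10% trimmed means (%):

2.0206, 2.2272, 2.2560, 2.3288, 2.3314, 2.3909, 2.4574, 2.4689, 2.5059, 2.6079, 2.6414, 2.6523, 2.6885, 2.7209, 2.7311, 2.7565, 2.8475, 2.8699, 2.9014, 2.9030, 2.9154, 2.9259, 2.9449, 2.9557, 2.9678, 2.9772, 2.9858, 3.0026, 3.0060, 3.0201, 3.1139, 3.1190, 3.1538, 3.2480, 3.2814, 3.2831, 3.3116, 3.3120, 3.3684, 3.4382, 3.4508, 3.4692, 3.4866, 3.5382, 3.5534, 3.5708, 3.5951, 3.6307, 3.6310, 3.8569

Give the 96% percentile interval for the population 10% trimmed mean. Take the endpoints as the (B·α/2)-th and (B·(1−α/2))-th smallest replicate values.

α = 0.04; lower rank = 50 × 0.020 = 1; upper rank = 50 × 0.980 = 49.
The 1st smallest replicate is 2.0206; the 49th is 3.6310.

(2.0206, 3.6310)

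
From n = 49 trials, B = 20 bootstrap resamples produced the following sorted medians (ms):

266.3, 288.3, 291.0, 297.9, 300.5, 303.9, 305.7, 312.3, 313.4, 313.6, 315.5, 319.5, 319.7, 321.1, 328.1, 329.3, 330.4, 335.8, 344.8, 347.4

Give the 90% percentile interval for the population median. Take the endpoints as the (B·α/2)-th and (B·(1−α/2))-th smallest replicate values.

α = 0.10; lower rank = 20 × 0.050 = 1; upper rank = 20 × 0.950 = 19.
The 1st smallest replicate is 266.3; the 19th is 344.8.

(266.3, 344.8)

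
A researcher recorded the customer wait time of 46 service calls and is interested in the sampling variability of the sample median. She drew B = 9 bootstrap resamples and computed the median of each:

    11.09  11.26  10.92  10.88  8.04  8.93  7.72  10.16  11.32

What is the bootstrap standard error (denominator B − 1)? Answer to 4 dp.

SE* = 1.4291

Bootstrap SE is the standard deviation of the 9 replicate medians.
Mean of replicates: (11.09 + 11.26 + 10.92 + 10.88 + 8.04 + 8.93 + 7.72 + 10.16 + 11.32) / 9 = 90.32000 / 9 = 10.03556
Sum of squared deviations: (+1.05444)² + (+1.22444)² + (+0.88444)² + (+0.84444)² + (−1.99556)² + (−1.10556)² + (−2.31556)² + (+0.12444)² + (+1.28444)² = 16.33802
Variance = 16.33802 / 8 = 2.04225
SE* = √2.04225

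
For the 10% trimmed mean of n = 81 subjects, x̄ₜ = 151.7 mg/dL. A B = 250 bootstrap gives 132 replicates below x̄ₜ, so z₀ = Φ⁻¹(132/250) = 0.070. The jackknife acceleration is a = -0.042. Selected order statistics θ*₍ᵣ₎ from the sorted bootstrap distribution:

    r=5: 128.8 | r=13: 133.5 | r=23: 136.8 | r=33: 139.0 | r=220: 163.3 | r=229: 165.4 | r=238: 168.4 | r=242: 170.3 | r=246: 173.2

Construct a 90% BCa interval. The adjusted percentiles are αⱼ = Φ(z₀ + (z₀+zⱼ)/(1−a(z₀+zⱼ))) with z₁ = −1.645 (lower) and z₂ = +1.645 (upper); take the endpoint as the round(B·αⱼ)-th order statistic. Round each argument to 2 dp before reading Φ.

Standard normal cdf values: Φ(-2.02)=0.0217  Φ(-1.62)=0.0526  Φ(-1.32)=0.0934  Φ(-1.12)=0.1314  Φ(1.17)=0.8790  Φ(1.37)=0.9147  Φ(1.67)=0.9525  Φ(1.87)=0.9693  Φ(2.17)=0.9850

Lower: z₀ + z₁ = 0.070 + (-1.645) = -1.575; 1 − a(z₀+z₁) = 1 − (-0.042)(-1.575) = 0.9338; argument = 0.070 + (-1.575)/0.9338 = -1.6166 → -1.62.
α₁ = Φ(-1.62) = 0.0526; rank = round(250 × 0.0526) = 13; θ*₍13₎ = 133.5.
Upper: z₀ + z₂ = 1.715; 1 − a(z₀+z₂) = 1.0720; argument = 1.6698 → 1.67; α₂ = 0.9525; rank = 238; θ*₍238₎ = 168.4.

(133.5, 168.4)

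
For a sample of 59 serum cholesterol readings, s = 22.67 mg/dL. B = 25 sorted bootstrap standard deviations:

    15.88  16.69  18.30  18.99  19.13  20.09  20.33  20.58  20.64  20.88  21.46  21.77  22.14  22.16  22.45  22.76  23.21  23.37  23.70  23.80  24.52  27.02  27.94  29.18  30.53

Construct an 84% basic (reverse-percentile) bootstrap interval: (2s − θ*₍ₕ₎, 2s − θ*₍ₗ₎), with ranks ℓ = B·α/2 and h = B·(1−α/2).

(17.40, 28.65)

Percentile endpoints at ranks 2 and 23: θ*₍2₎ = 16.69, θ*₍23₎ = 27.94.
Basic interval reflects these around s:
  lower = 2 × 22.67 − 27.94 = 17.40
  upper = 2 × 22.67 − 16.69 = 28.65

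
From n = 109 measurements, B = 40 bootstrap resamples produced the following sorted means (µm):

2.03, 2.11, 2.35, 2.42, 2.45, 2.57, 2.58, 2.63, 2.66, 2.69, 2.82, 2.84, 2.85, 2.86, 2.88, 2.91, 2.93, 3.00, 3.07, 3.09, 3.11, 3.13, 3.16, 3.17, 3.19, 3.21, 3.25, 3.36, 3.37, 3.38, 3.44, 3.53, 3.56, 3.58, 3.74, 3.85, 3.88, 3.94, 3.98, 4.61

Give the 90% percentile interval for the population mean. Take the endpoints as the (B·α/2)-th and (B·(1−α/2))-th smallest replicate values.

α = 0.10; lower rank = 40 × 0.050 = 2; upper rank = 40 × 0.950 = 38.
The 2nd smallest replicate is 2.11; the 38th is 3.94.

(2.11, 3.94)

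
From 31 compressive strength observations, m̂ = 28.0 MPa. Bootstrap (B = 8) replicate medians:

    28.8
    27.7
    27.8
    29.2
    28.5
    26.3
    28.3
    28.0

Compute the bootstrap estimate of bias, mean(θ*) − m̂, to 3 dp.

mean(θ*) = (28.8 + 27.7 + 27.8 + 29.2 + 28.5 + 26.3 + 28.3 + 28.0) / 8 = 28.0750
bias = 28.0750 − 28.0

bias = +0.075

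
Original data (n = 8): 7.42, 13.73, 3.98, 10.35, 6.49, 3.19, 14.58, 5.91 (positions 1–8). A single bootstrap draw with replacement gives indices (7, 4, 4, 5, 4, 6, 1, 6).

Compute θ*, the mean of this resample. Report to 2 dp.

θ* = 8.24

Resample values: 14.58, 10.35, 10.35, 6.49, 10.35, 3.19, 7.42, 3.19.
Mean = (14.58 + 10.35 + 10.35 + 6.49 + 10.35 + 3.19 + 7.42 + 3.19) / 8 = 65.920 / 8 = 8.24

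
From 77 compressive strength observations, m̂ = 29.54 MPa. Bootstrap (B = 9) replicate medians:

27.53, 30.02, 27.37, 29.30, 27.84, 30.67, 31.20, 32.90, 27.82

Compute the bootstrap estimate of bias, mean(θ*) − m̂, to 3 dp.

mean(θ*) = (27.53 + 30.02 + 27.37 + 29.30 + 27.84 + 30.67 + 31.20 + 32.90 + 27.82) / 9 = 29.4056
bias = 29.4056 − 29.54

bias = −0.134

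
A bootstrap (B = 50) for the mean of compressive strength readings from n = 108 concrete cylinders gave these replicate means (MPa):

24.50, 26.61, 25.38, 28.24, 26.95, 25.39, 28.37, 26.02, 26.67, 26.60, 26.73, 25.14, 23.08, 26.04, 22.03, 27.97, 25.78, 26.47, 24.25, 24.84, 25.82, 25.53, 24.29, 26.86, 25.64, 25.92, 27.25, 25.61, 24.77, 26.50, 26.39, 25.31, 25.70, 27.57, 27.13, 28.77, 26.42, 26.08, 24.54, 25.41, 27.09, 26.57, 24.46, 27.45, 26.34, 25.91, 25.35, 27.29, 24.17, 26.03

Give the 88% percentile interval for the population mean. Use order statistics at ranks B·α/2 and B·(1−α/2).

Sorted replicates: 22.03, 23.08, 24.17, 24.25, 24.29, 24.46, 24.50, 24.54, 24.77, 24.84, 25.14, 25.31, 25.35, 25.38, 25.39, 25.41, 25.53, 25.61, 25.64, 25.70, 25.78, 25.82, 25.91, 25.92, 26.02, 26.03, 26.04, 26.08, 26.34, 26.39, 26.42, 26.47, 26.50, 26.57, 26.60, 26.61, 26.67, 26.73, 26.86, 26.95, 27.09, 27.13, 27.25, 27.29, 27.45, 27.57, 27.97, 28.24, 28.37, 28.77
α = 0.12; lower rank = 50 × 0.060 = 3; upper rank = 50 × 0.940 = 47.
The 3rd smallest replicate is 24.17; the 47th is 27.97.

(24.17, 27.97)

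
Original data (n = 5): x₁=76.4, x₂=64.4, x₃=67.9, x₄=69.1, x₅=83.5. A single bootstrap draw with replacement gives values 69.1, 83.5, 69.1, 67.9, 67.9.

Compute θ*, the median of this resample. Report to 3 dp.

Sorted: 67.9, 67.9, 69.1, 69.1, 83.5
Median = middle value = 69.100

θ* = 69.100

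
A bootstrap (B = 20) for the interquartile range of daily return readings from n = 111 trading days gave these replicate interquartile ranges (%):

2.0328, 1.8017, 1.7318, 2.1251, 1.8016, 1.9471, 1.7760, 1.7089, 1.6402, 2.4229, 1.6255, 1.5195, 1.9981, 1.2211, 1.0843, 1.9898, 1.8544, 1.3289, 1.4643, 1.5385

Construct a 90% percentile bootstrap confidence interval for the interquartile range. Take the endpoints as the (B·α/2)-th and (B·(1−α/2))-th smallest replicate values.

Sorted replicates: 1.0843, 1.2211, 1.3289, 1.4643, 1.5195, 1.5385, 1.6255, 1.6402, 1.7089, 1.7318, 1.7760, 1.8016, 1.8017, 1.8544, 1.9471, 1.9898, 1.9981, 2.0328, 2.1251, 2.4229
α = 0.10; lower rank = 20 × 0.050 = 1; upper rank = 20 × 0.950 = 19.
The 1st smallest replicate is 1.0843; the 19th is 2.1251.

(1.0843, 2.1251)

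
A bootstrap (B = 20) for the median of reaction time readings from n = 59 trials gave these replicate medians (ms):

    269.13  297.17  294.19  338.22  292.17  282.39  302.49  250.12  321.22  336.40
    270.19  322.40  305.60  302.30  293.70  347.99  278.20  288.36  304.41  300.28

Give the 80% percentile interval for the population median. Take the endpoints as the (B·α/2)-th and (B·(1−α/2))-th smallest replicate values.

(269.13, 336.40)

Sorted replicates: 250.12, 269.13, 270.19, 278.20, 282.39, 288.36, 292.17, 293.70, 294.19, 297.17, 300.28, 302.30, 302.49, 304.41, 305.60, 321.22, 322.40, 336.40, 338.22, 347.99
α = 0.20; lower rank = 20 × 0.100 = 2; upper rank = 20 × 0.900 = 18.
The 2nd smallest replicate is 269.13; the 18th is 336.40.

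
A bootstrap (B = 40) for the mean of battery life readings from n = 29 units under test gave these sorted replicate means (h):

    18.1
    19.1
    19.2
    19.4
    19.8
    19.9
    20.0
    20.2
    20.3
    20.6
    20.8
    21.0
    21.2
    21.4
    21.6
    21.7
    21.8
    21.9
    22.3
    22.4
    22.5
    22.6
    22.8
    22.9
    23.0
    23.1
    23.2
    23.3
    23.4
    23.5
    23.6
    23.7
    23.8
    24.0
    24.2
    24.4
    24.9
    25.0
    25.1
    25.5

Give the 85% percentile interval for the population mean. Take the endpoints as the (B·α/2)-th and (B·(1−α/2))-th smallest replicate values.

α = 0.15; lower rank = 40 × 0.075 = 3; upper rank = 40 × 0.925 = 37.
The 3rd smallest replicate is 19.2; the 37th is 24.9.

(19.2, 24.9)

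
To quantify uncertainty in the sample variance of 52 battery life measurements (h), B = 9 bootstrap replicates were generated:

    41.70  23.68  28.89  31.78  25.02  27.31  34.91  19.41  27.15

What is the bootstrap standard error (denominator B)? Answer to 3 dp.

Bootstrap SE is the standard deviation of the 9 replicate variances.
Mean of replicates: (41.70 + 23.68 + 28.89 + 31.78 + 25.02 + 27.31 + 34.91 + 19.41 + 27.15) / 9 = 259.8500 / 9 = 28.8722
Sum of squared deviations: (+12.8278)² + (−5.1922)² + (+0.0178)² + (+2.9078)² + (−3.8522)² + (−1.5622)² + (+6.0378)² + (−9.4622)² + (−1.7222)² = 346.2012
Variance = 346.2012 / 9 = 38.4668
SE* = √38.4668

SE* = 6.202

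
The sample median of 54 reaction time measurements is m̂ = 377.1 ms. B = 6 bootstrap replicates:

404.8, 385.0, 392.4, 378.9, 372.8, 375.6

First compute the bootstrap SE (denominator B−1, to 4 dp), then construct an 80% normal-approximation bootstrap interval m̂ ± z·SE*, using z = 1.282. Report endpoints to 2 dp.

Mean of replicates = 384.9167; sum of squared deviations = 721.1683; SE* = √(721.1683/5) = 12.0097
Margin = 1.282 × 12.0097 = 15.396
Interval: 377.1 ± 15.396

(361.70, 392.50)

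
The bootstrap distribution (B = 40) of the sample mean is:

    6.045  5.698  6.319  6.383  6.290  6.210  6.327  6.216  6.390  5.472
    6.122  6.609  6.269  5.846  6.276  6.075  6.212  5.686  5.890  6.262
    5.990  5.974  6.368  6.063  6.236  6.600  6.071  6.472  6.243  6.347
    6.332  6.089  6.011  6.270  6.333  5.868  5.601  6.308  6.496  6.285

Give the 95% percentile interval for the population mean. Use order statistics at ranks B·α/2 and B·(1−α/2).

(5.472, 6.600)

Sorted replicates: 5.472, 5.601, 5.686, 5.698, 5.846, 5.868, 5.890, 5.974, 5.990, 6.011, 6.045, 6.063, 6.071, 6.075, 6.089, 6.122, 6.210, 6.212, 6.216, 6.236, 6.243, 6.262, 6.269, 6.270, 6.276, 6.285, 6.290, 6.308, 6.319, 6.327, 6.332, 6.333, 6.347, 6.368, 6.383, 6.390, 6.472, 6.496, 6.600, 6.609
α = 0.05; lower rank = 40 × 0.025 = 1; upper rank = 40 × 0.975 = 39.
The 1st smallest replicate is 5.472; the 39th is 6.600.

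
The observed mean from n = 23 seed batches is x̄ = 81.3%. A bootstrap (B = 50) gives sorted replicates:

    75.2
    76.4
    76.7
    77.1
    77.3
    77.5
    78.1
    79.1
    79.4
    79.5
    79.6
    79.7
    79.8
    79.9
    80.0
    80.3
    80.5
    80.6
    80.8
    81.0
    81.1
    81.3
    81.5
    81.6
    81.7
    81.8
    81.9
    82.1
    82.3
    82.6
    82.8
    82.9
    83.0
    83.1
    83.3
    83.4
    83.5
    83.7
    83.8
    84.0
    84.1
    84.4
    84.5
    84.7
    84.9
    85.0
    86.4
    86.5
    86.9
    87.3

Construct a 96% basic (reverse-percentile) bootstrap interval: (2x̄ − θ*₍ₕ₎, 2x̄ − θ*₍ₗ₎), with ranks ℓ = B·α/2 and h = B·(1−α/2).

Percentile endpoints at ranks 1 and 49: θ*₍1₎ = 75.2, θ*₍49₎ = 86.9.
Basic interval reflects these around x̄:
  lower = 2 × 81.3 − 86.9 = 75.7
  upper = 2 × 81.3 − 75.2 = 87.4

(75.7, 87.4)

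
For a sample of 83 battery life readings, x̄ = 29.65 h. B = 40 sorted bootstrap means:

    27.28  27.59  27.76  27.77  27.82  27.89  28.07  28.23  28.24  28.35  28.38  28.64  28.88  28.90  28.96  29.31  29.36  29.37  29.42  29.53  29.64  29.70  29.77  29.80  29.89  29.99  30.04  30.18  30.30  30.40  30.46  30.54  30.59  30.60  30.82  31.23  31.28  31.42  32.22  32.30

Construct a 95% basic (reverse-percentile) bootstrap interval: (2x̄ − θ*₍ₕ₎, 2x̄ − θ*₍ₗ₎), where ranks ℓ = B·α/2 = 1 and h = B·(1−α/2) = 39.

Percentile endpoints at ranks 1 and 39: θ*₍1₎ = 27.28, θ*₍39₎ = 32.22.
Basic interval reflects these around x̄:
  lower = 2 × 29.65 − 32.22 = 27.08
  upper = 2 × 29.65 − 27.28 = 32.02

(27.08, 32.02)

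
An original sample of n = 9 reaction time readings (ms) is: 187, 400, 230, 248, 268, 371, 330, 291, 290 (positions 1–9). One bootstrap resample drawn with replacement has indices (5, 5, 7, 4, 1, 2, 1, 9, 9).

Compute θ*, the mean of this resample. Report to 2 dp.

θ* = 274.22

Resample values: 268, 268, 330, 248, 187, 400, 187, 290, 290.
Mean = (268 + 268 + 330 + 248 + 187 + 400 + 187 + 290 + 290) / 9 = 2468.0 / 9 = 274.22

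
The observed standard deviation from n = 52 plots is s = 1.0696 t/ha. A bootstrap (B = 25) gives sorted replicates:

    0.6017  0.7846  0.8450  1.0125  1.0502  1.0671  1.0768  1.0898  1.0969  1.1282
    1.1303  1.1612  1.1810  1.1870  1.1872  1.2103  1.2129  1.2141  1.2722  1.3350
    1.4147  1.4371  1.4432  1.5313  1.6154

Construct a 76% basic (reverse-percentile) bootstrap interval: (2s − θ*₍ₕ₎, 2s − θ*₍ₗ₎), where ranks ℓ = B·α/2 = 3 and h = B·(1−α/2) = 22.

(0.7021, 1.2942)

Percentile endpoints at ranks 3 and 22: θ*₍3₎ = 0.8450, θ*₍22₎ = 1.4371.
Basic interval reflects these around s:
  lower = 2 × 1.0696 − 1.4371 = 0.7021
  upper = 2 × 1.0696 − 0.8450 = 1.2942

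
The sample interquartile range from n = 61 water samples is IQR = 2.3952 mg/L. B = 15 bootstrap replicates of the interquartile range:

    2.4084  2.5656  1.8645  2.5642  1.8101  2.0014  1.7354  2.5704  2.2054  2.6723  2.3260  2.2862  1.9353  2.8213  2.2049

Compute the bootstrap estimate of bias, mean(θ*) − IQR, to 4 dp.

mean(θ*) = (2.4084 + 2.5656 + 1.8645 + 2.5642 + 1.8101 + 2.0014 + 1.7354 + 2.5704 + 2.2054 + 2.6723 + 2.3260 + 2.2862 + 1.9353 + 2.8213 + 2.2049) / 15 = 2.26476
bias = 2.26476 − 2.3952

bias = −0.1304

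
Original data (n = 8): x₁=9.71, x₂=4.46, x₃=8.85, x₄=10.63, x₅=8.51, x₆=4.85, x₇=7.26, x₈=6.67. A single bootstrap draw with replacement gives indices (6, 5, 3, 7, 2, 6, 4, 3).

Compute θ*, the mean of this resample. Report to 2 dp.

θ* = 7.28

Resample values: 4.85, 8.51, 8.85, 7.26, 4.46, 4.85, 10.63, 8.85.
Mean = (4.85 + 8.51 + 8.85 + 7.26 + 4.46 + 4.85 + 10.63 + 8.85) / 8 = 58.260 / 8 = 7.28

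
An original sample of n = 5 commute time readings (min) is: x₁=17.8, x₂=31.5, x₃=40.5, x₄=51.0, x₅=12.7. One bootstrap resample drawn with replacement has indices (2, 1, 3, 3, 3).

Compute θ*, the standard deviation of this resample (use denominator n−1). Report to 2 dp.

Resample values: 31.5, 17.8, 40.5, 40.5, 40.5.
Mean = 34.1600; sum of squared deviations = 395.3120
s² = 395.3120 / 4 = 98.8280
s = √98.8280 = 9.94

θ* = 9.94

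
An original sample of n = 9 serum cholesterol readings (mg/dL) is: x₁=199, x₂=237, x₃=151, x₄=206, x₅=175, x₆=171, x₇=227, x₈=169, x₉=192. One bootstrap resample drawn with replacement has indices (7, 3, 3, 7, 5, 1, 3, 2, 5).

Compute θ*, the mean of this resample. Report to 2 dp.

θ* = 188.11

Resample values: 227, 151, 151, 227, 175, 199, 151, 237, 175.
Mean = (227 + 151 + 151 + 227 + 175 + 199 + 151 + 237 + 175) / 9 = 1693.0 / 9 = 188.11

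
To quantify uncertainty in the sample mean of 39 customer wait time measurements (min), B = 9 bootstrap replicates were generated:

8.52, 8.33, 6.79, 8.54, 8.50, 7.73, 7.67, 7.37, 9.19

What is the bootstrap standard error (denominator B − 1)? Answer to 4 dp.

Bootstrap SE is the standard deviation of the 9 replicate means.
Mean of replicates: (8.52 + 8.33 + 6.79 + 8.54 + 8.50 + 7.73 + 7.67 + 7.37 + 9.19) / 9 = 72.64000 / 9 = 8.07111
Sum of squared deviations: (+0.44889)² + (+0.25889)² + (−1.28111)² + (+0.46889)² + (+0.42889)² + (−0.34111)² + (−0.40111)² + (−0.70111)² + (+1.11889)² = 4.33429
Variance = 4.33429 / 8 = 0.54179
SE* = √0.54179

SE* = 0.7361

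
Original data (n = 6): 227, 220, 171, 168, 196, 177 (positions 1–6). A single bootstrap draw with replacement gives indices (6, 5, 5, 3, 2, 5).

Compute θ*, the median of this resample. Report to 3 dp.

Resample values: 177, 196, 196, 171, 220, 196.
Sorted: 171, 177, 196, 196, 196, 220
Median = average of the two middle values = 196.000

θ* = 196.000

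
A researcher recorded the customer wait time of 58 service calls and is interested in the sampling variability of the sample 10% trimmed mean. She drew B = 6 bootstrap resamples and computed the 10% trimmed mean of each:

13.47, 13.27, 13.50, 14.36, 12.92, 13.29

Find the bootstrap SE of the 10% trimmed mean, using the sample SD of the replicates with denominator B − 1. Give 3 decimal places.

SE* = 0.483

Bootstrap SE is the standard deviation of the 6 replicate 10% trimmed means.
Mean of replicates: (13.47 + 13.27 + 13.50 + 14.36 + 12.92 + 13.29) / 6 = 80.8100 / 6 = 13.4683
Sum of squared deviations: (+0.0017)² + (−0.1983)² + (+0.0317)² + (+0.8917)² + (−0.5483)² + (−0.1783)² = 1.1679
Variance = 1.1679 / 5 = 0.2336
SE* = √0.2336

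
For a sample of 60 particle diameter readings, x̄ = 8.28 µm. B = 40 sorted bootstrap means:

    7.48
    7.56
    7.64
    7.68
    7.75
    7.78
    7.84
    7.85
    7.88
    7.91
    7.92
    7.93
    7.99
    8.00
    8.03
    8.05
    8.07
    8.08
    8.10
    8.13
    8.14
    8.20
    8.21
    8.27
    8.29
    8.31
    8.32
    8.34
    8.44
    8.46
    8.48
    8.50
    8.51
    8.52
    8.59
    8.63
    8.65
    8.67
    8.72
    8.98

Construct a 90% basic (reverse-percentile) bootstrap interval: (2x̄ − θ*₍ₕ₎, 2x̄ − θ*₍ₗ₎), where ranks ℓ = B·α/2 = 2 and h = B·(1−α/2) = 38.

(7.89, 9.00)

Percentile endpoints at ranks 2 and 38: θ*₍2₎ = 7.56, θ*₍38₎ = 8.67.
Basic interval reflects these around x̄:
  lower = 2 × 8.28 − 8.67 = 7.89
  upper = 2 × 8.28 − 7.56 = 9.00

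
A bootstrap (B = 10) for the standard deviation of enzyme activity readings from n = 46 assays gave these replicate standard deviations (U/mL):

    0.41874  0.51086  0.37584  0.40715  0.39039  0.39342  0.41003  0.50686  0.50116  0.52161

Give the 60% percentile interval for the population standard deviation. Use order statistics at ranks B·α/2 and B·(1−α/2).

Sorted replicates: 0.37584, 0.39039, 0.39342, 0.40715, 0.41003, 0.41874, 0.50116, 0.50686, 0.51086, 0.52161
α = 0.40; lower rank = 10 × 0.200 = 2; upper rank = 10 × 0.800 = 8.
The 2nd smallest replicate is 0.39039; the 8th is 0.50686.

(0.39039, 0.50686)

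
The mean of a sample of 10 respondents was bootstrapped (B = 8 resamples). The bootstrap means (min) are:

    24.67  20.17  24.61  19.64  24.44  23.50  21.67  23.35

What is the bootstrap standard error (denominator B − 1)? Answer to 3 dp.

SE* = 2.015

Bootstrap SE is the standard deviation of the 8 replicate means.
Mean of replicates: (24.67 + 20.17 + 24.61 + 19.64 + 24.44 + 23.50 + 21.67 + 23.35) / 8 = 182.0500 / 8 = 22.7563
Sum of squared deviations: (+1.9138)² + (−2.5862)² + (+1.8537)² + (−3.1163)² + (+1.6837)² + (+0.7437)² + (−1.0862)² + (+0.5938)² = 28.4192
Variance = 28.4192 / 7 = 4.0599
SE* = √4.0599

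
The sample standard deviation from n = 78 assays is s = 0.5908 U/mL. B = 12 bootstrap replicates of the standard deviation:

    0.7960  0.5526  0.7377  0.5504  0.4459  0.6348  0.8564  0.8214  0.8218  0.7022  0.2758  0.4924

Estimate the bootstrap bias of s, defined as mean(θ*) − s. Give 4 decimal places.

mean(θ*) = (0.7960 + 0.5526 + 0.7377 + 0.5504 + 0.4459 + 0.6348 + 0.8564 + 0.8214 + 0.8218 + 0.7022 + 0.2758 + 0.4924) / 12 = 0.64062
bias = 0.64062 − 0.5908

bias = +0.0498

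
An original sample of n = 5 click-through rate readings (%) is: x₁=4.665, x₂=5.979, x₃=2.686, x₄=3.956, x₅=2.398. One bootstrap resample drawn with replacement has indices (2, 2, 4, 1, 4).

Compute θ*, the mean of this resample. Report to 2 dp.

Resample values: 5.979, 5.979, 3.956, 4.665, 3.956.
Mean = (5.979 + 5.979 + 3.956 + 4.665 + 3.956) / 5 = 24.5350 / 5 = 4.91

θ* = 4.91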